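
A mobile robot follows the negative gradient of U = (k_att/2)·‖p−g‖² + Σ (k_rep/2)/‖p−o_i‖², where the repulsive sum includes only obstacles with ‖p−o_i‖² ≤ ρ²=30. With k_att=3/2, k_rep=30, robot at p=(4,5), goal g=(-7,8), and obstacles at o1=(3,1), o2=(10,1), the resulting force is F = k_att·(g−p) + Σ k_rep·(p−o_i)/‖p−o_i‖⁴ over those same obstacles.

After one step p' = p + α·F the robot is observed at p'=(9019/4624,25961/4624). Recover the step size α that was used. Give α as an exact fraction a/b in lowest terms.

F_att = 3/2·(g−p) = 3/2·(-11,3) = (-16.5000,4.5000)
o1: d²=17 ≤ ρ²=30; F_rep = 30·(1,4)/17² = (0.1038,0.4152)
o2: d²=52 > ρ²=30 → inactive
F = F_att + ΣF_rep = (-16.3962,4.9152)
Δp = p'−p = (-2.0495,0.6144); α = Δx/Fx = (-9477/4624) / (-9477/578) = 1/8
check: Δy/Fy = (2841/4624) / (2841/578) = 1/8 ✓

α = 1/8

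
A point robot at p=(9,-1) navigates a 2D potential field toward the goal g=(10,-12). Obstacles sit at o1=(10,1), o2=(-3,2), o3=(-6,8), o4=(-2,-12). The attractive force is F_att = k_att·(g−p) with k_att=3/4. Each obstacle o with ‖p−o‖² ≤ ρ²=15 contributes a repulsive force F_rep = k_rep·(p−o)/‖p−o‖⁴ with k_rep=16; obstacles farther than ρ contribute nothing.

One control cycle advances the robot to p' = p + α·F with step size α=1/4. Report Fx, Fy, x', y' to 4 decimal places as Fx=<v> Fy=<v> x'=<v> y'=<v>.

Fx=0.1100 Fy=-9.5300 x'=9.0275 y'=-3.3825

F_att = 3/4·(g−p) = 3/4·(1,-11) = (0.7500,-8.2500)
o1: d²=5 ≤ ρ²=15; F_rep = 16·(-1,-2)/5² = (-0.6400,-1.2800)
o2: d²=153 > ρ²=15 → inactive
o3: d²=306 > ρ²=15 → inactive
o4: d²=242 > ρ²=15 → inactive
F = F_att + ΣF_rep = (0.1100,-9.5300)
p' = p + 1/4·F = (9.0275,-3.3825)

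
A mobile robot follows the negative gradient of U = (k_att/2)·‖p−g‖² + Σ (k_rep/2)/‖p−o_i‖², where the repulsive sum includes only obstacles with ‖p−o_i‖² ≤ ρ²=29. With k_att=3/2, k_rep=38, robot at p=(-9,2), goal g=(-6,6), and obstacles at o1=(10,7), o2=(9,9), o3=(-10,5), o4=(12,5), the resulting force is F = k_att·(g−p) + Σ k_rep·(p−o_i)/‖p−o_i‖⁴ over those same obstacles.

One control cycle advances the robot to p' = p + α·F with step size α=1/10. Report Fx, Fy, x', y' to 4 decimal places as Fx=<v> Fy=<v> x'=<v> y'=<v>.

F_att = 3/2·(g−p) = 3/2·(3,4) = (4.5000,6.0000)
o1: d²=386 > ρ²=29 → inactive
o2: d²=373 > ρ²=29 → inactive
o3: d²=10 ≤ ρ²=29; F_rep = 38·(1,-3)/10² = (0.3800,-1.1400)
o4: d²=450 > ρ²=29 → inactive
F = F_att + ΣF_rep = (4.8800,4.8600)
p' = p + 1/10·F = (-8.5120,2.4860)

Fx=4.8800 Fy=4.8600 x'=-8.5120 y'=2.4860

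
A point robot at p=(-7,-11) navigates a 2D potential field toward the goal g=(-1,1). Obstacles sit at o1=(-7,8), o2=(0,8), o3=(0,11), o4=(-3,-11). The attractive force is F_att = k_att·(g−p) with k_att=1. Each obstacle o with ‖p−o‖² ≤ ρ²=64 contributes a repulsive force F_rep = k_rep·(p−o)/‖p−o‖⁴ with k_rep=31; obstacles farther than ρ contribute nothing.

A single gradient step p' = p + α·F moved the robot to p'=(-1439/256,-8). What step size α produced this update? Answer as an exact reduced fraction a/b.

F_att = 1·(g−p) = 1·(6,12) = (6.0000,12.0000)
o1: d²=361 > ρ²=64 → inactive
o2: d²=410 > ρ²=64 → inactive
o3: d²=533 > ρ²=64 → inactive
o4: d²=16 ≤ ρ²=64; F_rep = 31·(-4,0)/16² = (-0.4844,0.0000)
F = F_att + ΣF_rep = (5.5156,12.0000)
Δp = p'−p = (1.3789,3.0000); α = Δx/Fx = (353/256) / (353/64) = 1/4
check: Δy/Fy = (3) / (12) = 1/4 ✓

α = 1/4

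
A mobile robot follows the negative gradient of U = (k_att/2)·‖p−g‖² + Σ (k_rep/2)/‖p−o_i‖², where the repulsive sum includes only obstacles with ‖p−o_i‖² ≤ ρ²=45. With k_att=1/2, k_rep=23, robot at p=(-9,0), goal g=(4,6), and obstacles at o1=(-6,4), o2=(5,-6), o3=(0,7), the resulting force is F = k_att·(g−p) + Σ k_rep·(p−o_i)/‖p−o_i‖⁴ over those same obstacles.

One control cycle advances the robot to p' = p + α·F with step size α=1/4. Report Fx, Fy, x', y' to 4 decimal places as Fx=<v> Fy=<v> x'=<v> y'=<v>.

Fx=6.3896 Fy=2.8528 x'=-7.4026 y'=0.7132

F_att = 1/2·(g−p) = 1/2·(13,6) = (6.5000,3.0000)
o1: d²=25 ≤ ρ²=45; F_rep = 23·(-3,-4)/25² = (-0.1104,-0.1472)
o2: d²=232 > ρ²=45 → inactive
o3: d²=130 > ρ²=45 → inactive
F = F_att + ΣF_rep = (6.3896,2.8528)
p' = p + 1/4·F = (-7.4026,0.7132)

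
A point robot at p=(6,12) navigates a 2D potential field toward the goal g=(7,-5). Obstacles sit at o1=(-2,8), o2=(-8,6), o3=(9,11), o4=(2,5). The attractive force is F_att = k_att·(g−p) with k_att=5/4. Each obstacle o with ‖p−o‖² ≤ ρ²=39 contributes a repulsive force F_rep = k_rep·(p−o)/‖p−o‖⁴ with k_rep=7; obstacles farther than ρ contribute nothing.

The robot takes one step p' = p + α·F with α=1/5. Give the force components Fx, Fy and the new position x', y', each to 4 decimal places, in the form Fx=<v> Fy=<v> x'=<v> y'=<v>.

F_att = 5/4·(g−p) = 5/4·(1,-17) = (1.2500,-21.2500)
o1: d²=80 > ρ²=39 → inactive
o2: d²=232 > ρ²=39 → inactive
o3: d²=10 ≤ ρ²=39; F_rep = 7·(-3,1)/10² = (-0.2100,0.0700)
o4: d²=65 > ρ²=39 → inactive
F = F_att + ΣF_rep = (1.0400,-21.1800)
p' = p + 1/5·F = (6.2080,7.7640)

Fx=1.0400 Fy=-21.1800 x'=6.2080 y'=7.7640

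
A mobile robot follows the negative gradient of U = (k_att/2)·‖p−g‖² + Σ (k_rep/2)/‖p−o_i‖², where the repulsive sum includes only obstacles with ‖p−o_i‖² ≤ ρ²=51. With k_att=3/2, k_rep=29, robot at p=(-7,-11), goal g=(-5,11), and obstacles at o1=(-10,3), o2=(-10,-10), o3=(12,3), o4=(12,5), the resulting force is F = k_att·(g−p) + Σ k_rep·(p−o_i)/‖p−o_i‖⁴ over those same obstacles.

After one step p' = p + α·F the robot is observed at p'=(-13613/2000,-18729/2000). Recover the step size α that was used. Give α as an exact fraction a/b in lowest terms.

α = 1/20

F_att = 3/2·(g−p) = 3/2·(2,22) = (3.0000,33.0000)
o1: d²=205 > ρ²=51 → inactive
o2: d²=10 ≤ ρ²=51; F_rep = 29·(3,-1)/10² = (0.8700,-0.2900)
o3: d²=557 > ρ²=51 → inactive
o4: d²=617 > ρ²=51 → inactive
F = F_att + ΣF_rep = (3.8700,32.7100)
Δp = p'−p = (0.1935,1.6355); α = Δx/Fx = (387/2000) / (387/100) = 1/20
check: Δy/Fy = (3271/2000) / (3271/100) = 1/20 ✓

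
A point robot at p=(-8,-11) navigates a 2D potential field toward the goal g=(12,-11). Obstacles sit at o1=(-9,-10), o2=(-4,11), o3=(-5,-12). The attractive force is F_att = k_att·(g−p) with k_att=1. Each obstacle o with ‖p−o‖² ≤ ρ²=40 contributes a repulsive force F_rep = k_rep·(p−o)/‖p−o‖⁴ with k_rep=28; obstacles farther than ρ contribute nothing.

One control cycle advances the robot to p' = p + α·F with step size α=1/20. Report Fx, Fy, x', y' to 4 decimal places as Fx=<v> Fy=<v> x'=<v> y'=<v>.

F_att = 1·(g−p) = 1·(20,0) = (20.0000,0.0000)
o1: d²=2 ≤ ρ²=40; F_rep = 28·(1,-1)/2² = (7.0000,-7.0000)
o2: d²=500 > ρ²=40 → inactive
o3: d²=10 ≤ ρ²=40; F_rep = 28·(-3,1)/10² = (-0.8400,0.2800)
F = F_att + ΣF_rep = (26.1600,-6.7200)
p' = p + 1/20·F = (-6.6920,-11.3360)

Fx=26.1600 Fy=-6.7200 x'=-6.6920 y'=-11.3360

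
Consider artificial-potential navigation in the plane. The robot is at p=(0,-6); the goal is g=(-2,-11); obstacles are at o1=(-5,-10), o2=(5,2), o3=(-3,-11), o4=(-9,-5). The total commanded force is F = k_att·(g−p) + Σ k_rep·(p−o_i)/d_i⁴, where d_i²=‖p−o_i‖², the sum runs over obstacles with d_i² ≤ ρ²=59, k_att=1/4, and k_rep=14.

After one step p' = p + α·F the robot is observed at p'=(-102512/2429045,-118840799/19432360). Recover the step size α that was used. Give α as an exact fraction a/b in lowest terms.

F_att = 1/4·(g−p) = 1/4·(-2,-5) = (-0.5000,-1.2500)
o1: d²=41 ≤ ρ²=59; F_rep = 14·(5,4)/41² = (0.0416,0.0333)
o2: d²=89 > ρ²=59 → inactive
o3: d²=34 ≤ ρ²=59; F_rep = 14·(3,5)/34² = (0.0363,0.0606)
o4: d²=82 > ρ²=59 → inactive
F = F_att + ΣF_rep = (-0.4220,-1.1561)
Δp = p'−p = (-0.0422,-0.1156); α = Δx/Fx = (-102512/2429045) / (-205024/485809) = 1/10
check: Δy/Fy = (-2246639/19432360) / (-2246639/1943236) = 1/10 ✓

α = 1/10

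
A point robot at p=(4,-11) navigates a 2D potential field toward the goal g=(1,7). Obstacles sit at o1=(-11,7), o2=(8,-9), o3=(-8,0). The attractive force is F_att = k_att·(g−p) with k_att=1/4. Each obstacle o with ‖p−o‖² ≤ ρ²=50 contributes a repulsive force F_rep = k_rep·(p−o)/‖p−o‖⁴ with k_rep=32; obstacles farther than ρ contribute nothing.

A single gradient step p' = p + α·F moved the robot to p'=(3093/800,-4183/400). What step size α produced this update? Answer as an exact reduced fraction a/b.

F_att = 1/4·(g−p) = 1/4·(-3,18) = (-0.7500,4.5000)
o1: d²=549 > ρ²=50 → inactive
o2: d²=20 ≤ ρ²=50; F_rep = 32·(-4,-2)/20² = (-0.3200,-0.1600)
o3: d²=265 > ρ²=50 → inactive
F = F_att + ΣF_rep = (-1.0700,4.3400)
Δp = p'−p = (-0.1338,0.5425); α = Δx/Fx = (-107/800) / (-107/100) = 1/8
check: Δy/Fy = (217/400) / (217/50) = 1/8 ✓

α = 1/8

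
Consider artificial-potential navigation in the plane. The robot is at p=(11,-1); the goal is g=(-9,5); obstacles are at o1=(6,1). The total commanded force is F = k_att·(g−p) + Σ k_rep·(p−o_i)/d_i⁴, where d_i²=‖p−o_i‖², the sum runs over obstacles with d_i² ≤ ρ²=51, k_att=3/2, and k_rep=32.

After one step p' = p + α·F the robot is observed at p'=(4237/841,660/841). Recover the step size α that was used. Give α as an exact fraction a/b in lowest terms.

F_att = 3/2·(g−p) = 3/2·(-20,6) = (-30.0000,9.0000)
o1: d²=29 ≤ ρ²=51; F_rep = 32·(5,-2)/29² = (0.1902,-0.0761)
F = F_att + ΣF_rep = (-29.8098,8.9239)
Δp = p'−p = (-5.9620,1.7848); α = Δx/Fx = (-5014/841) / (-25070/841) = 1/5
check: Δy/Fy = (1501/841) / (7505/841) = 1/5 ✓

α = 1/5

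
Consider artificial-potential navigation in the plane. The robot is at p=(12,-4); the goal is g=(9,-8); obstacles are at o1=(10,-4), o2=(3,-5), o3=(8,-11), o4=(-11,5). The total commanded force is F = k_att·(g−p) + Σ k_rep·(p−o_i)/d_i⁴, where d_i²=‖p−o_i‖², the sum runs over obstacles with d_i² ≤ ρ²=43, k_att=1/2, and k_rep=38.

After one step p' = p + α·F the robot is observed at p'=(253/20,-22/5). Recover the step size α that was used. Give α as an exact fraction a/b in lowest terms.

α = 1/5

F_att = 1/2·(g−p) = 1/2·(-3,-4) = (-1.5000,-2.0000)
o1: d²=4 ≤ ρ²=43; F_rep = 38·(2,0)/4² = (4.7500,0.0000)
o2: d²=82 > ρ²=43 → inactive
o3: d²=65 > ρ²=43 → inactive
o4: d²=610 > ρ²=43 → inactive
F = F_att + ΣF_rep = (3.2500,-2.0000)
Δp = p'−p = (0.6500,-0.4000); α = Δx/Fx = (13/20) / (13/4) = 1/5
check: Δy/Fy = (-2/5) / (-2) = 1/5 ✓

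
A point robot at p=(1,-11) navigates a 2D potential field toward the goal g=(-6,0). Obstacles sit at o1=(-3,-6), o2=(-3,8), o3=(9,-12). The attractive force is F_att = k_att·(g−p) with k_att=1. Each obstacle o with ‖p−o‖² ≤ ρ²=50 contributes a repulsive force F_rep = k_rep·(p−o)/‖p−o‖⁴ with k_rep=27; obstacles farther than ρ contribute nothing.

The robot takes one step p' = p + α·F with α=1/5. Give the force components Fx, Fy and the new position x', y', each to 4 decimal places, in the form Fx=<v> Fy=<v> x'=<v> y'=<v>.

F_att = 1·(g−p) = 1·(-7,11) = (-7.0000,11.0000)
o1: d²=41 ≤ ρ²=50; F_rep = 27·(4,-5)/41² = (0.0642,-0.0803)
o2: d²=377 > ρ²=50 → inactive
o3: d²=65 > ρ²=50 → inactive
F = F_att + ΣF_rep = (-6.9358,10.9197)
p' = p + 1/5·F = (-0.3872,-8.8161)

Fx=-6.9358 Fy=10.9197 x'=-0.3872 y'=-8.8161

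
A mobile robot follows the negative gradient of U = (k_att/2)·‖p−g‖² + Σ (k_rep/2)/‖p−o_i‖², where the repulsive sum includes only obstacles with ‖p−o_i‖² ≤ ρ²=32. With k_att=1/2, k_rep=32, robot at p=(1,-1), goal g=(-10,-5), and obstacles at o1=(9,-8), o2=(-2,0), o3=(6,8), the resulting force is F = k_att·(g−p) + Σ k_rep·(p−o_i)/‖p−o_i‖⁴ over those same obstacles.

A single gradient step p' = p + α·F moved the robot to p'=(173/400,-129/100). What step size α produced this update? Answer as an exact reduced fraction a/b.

F_att = 1/2·(g−p) = 1/2·(-11,-4) = (-5.5000,-2.0000)
o1: d²=113 > ρ²=32 → inactive
o2: d²=10 ≤ ρ²=32; F_rep = 32·(3,-1)/10² = (0.9600,-0.3200)
o3: d²=106 > ρ²=32 → inactive
F = F_att + ΣF_rep = (-4.5400,-2.3200)
Δp = p'−p = (-0.5675,-0.2900); α = Δx/Fx = (-227/400) / (-227/50) = 1/8
check: Δy/Fy = (-29/100) / (-58/25) = 1/8 ✓

α = 1/8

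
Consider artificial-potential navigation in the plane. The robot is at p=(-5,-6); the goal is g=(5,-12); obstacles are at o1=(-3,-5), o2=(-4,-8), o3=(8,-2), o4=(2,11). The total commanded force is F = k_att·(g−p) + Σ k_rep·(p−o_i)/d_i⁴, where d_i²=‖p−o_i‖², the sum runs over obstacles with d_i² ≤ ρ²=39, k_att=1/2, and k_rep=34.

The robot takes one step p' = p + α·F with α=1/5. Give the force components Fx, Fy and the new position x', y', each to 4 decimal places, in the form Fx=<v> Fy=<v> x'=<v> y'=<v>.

Fx=0.9200 Fy=-1.6400 x'=-4.8160 y'=-6.3280

F_att = 1/2·(g−p) = 1/2·(10,-6) = (5.0000,-3.0000)
o1: d²=5 ≤ ρ²=39; F_rep = 34·(-2,-1)/5² = (-2.7200,-1.3600)
o2: d²=5 ≤ ρ²=39; F_rep = 34·(-1,2)/5² = (-1.3600,2.7200)
o3: d²=185 > ρ²=39 → inactive
o4: d²=338 > ρ²=39 → inactive
F = F_att + ΣF_rep = (0.9200,-1.6400)
p' = p + 1/5·F = (-4.8160,-6.3280)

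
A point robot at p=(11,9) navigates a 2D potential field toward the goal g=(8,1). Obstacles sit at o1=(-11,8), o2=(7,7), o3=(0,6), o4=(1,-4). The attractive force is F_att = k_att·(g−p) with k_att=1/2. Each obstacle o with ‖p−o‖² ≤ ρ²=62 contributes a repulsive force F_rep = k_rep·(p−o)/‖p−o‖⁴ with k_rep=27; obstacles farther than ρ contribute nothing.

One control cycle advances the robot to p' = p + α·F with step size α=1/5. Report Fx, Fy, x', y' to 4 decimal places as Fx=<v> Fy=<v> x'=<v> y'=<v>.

Fx=-1.2300 Fy=-3.8650 x'=10.7540 y'=8.2270

F_att = 1/2·(g−p) = 1/2·(-3,-8) = (-1.5000,-4.0000)
o1: d²=485 > ρ²=62 → inactive
o2: d²=20 ≤ ρ²=62; F_rep = 27·(4,2)/20² = (0.2700,0.1350)
o3: d²=130 > ρ²=62 → inactive
o4: d²=269 > ρ²=62 → inactive
F = F_att + ΣF_rep = (-1.2300,-3.8650)
p' = p + 1/5·F = (10.7540,8.2270)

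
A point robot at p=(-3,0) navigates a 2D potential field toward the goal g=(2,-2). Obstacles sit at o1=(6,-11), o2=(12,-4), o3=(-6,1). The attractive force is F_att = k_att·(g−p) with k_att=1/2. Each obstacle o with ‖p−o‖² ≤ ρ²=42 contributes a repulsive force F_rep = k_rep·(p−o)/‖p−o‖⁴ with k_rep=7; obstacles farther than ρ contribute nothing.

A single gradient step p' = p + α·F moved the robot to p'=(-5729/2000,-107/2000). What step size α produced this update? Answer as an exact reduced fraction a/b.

α = 1/20

F_att = 1/2·(g−p) = 1/2·(5,-2) = (2.5000,-1.0000)
o1: d²=202 > ρ²=42 → inactive
o2: d²=241 > ρ²=42 → inactive
o3: d²=10 ≤ ρ²=42; F_rep = 7·(3,-1)/10² = (0.2100,-0.0700)
F = F_att + ΣF_rep = (2.7100,-1.0700)
Δp = p'−p = (0.1355,-0.0535); α = Δx/Fx = (271/2000) / (271/100) = 1/20
check: Δy/Fy = (-107/2000) / (-107/100) = 1/20 ✓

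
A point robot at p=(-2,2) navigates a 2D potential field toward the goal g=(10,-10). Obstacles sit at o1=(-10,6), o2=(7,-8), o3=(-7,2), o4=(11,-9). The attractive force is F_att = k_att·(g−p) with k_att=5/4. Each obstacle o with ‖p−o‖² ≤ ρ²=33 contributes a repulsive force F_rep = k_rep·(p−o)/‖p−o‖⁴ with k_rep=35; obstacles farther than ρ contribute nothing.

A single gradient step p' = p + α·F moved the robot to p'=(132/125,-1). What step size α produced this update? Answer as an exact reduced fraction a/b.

F_att = 5/4·(g−p) = 5/4·(12,-12) = (15.0000,-15.0000)
o1: d²=80 > ρ²=33 → inactive
o2: d²=181 > ρ²=33 → inactive
o3: d²=25 ≤ ρ²=33; F_rep = 35·(5,0)/25² = (0.2800,0.0000)
o4: d²=290 > ρ²=33 → inactive
F = F_att + ΣF_rep = (15.2800,-15.0000)
Δp = p'−p = (3.0560,-3.0000); α = Δx/Fx = (382/125) / (382/25) = 1/5
check: Δy/Fy = (-3) / (-15) = 1/5 ✓

α = 1/5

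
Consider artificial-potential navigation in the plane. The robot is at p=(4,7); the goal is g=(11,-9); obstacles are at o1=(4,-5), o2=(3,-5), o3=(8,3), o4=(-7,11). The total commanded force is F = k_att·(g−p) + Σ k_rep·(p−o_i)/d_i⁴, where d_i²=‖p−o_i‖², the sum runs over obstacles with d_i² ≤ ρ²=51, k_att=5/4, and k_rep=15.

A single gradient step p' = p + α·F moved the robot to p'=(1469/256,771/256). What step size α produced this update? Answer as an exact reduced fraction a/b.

α = 1/5

F_att = 5/4·(g−p) = 5/4·(7,-16) = (8.7500,-20.0000)
o1: d²=144 > ρ²=51 → inactive
o2: d²=145 > ρ²=51 → inactive
o3: d²=32 ≤ ρ²=51; F_rep = 15·(-4,4)/32² = (-0.0586,0.0586)
o4: d²=137 > ρ²=51 → inactive
F = F_att + ΣF_rep = (8.6914,-19.9414)
Δp = p'−p = (1.7383,-3.9883); α = Δx/Fx = (445/256) / (2225/256) = 1/5
check: Δy/Fy = (-1021/256) / (-5105/256) = 1/5 ✓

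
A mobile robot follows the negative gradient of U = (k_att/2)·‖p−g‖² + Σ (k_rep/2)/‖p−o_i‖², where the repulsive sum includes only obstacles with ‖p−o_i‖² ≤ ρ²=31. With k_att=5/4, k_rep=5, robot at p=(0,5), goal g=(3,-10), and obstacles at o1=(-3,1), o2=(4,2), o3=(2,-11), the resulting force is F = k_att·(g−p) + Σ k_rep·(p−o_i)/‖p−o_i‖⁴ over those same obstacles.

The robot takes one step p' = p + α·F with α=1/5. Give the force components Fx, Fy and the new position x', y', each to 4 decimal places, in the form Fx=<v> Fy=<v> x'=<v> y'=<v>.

Fx=3.7420 Fy=-18.6940 x'=0.7484 y'=1.2612

F_att = 5/4·(g−p) = 5/4·(3,-15) = (3.7500,-18.7500)
o1: d²=25 ≤ ρ²=31; F_rep = 5·(3,4)/25² = (0.0240,0.0320)
o2: d²=25 ≤ ρ²=31; F_rep = 5·(-4,3)/25² = (-0.0320,0.0240)
o3: d²=260 > ρ²=31 → inactive
F = F_att + ΣF_rep = (3.7420,-18.6940)
p' = p + 1/5·F = (0.7484,1.2612)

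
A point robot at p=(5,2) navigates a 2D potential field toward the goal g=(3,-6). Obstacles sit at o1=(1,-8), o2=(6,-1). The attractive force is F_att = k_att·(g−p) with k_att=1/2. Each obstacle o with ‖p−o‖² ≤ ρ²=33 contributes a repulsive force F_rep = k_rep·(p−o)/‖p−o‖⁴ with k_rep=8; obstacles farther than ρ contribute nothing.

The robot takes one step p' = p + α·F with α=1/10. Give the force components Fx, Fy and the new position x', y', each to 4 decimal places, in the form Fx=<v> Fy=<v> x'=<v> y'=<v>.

Fx=-1.0800 Fy=-3.7600 x'=4.8920 y'=1.6240

F_att = 1/2·(g−p) = 1/2·(-2,-8) = (-1.0000,-4.0000)
o1: d²=116 > ρ²=33 → inactive
o2: d²=10 ≤ ρ²=33; F_rep = 8·(-1,3)/10² = (-0.0800,0.2400)
F = F_att + ΣF_rep = (-1.0800,-3.7600)
p' = p + 1/10·F = (4.8920,1.6240)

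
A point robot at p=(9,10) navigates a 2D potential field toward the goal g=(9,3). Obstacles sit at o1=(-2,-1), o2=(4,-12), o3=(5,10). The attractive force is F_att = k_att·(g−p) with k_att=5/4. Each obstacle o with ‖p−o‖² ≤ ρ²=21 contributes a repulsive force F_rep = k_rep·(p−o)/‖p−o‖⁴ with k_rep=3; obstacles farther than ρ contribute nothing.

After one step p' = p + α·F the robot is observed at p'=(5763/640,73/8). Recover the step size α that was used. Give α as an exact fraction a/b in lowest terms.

α = 1/10

F_att = 5/4·(g−p) = 5/4·(0,-7) = (0.0000,-8.7500)
o1: d²=242 > ρ²=21 → inactive
o2: d²=509 > ρ²=21 → inactive
o3: d²=16 ≤ ρ²=21; F_rep = 3·(4,0)/16² = (0.0469,0.0000)
F = F_att + ΣF_rep = (0.0469,-8.7500)
Δp = p'−p = (0.0047,-0.8750); α = Δx/Fx = (3/640) / (3/64) = 1/10
check: Δy/Fy = (-7/8) / (-35/4) = 1/10 ✓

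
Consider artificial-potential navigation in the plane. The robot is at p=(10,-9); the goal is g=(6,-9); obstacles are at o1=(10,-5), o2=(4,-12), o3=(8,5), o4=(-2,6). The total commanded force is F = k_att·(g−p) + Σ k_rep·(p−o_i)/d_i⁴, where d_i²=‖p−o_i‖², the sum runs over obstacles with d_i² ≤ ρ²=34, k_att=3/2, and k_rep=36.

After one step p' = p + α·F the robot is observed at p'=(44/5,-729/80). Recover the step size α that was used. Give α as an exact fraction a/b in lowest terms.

α = 1/5

F_att = 3/2·(g−p) = 3/2·(-4,0) = (-6.0000,0.0000)
o1: d²=16 ≤ ρ²=34; F_rep = 36·(0,-4)/16² = (0.0000,-0.5625)
o2: d²=45 > ρ²=34 → inactive
o3: d²=200 > ρ²=34 → inactive
o4: d²=369 > ρ²=34 → inactive
F = F_att + ΣF_rep = (-6.0000,-0.5625)
Δp = p'−p = (-1.2000,-0.1125); α = Δx/Fx = (-6/5) / (-6) = 1/5
check: Δy/Fy = (-9/80) / (-9/16) = 1/5 ✓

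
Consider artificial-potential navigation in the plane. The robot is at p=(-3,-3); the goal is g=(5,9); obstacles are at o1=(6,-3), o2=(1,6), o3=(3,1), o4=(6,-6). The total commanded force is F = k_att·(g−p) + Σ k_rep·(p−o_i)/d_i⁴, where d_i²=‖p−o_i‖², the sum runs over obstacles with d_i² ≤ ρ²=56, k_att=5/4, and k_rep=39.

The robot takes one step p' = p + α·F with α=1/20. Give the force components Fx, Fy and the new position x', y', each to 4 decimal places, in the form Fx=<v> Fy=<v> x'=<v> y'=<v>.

Fx=9.9135 Fy=14.9423 x'=-2.5043 y'=-2.2529

F_att = 5/4·(g−p) = 5/4·(8,12) = (10.0000,15.0000)
o1: d²=81 > ρ²=56 → inactive
o2: d²=97 > ρ²=56 → inactive
o3: d²=52 ≤ ρ²=56; F_rep = 39·(-6,-4)/52² = (-0.0865,-0.0577)
o4: d²=90 > ρ²=56 → inactive
F = F_att + ΣF_rep = (9.9135,14.9423)
p' = p + 1/20·F = (-2.5043,-2.2529)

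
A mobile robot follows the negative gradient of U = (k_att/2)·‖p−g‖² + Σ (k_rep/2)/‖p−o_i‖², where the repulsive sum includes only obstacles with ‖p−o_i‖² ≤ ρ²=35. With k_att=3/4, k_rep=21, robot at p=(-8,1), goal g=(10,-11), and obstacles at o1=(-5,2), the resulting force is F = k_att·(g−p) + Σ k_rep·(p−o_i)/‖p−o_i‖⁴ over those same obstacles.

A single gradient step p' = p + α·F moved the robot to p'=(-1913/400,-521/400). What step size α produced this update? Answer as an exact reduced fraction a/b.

α = 1/4

F_att = 3/4·(g−p) = 3/4·(18,-12) = (13.5000,-9.0000)
o1: d²=10 ≤ ρ²=35; F_rep = 21·(-3,-1)/10² = (-0.6300,-0.2100)
F = F_att + ΣF_rep = (12.8700,-9.2100)
Δp = p'−p = (3.2175,-2.3025); α = Δx/Fx = (1287/400) / (1287/100) = 1/4
check: Δy/Fy = (-921/400) / (-921/100) = 1/4 ✓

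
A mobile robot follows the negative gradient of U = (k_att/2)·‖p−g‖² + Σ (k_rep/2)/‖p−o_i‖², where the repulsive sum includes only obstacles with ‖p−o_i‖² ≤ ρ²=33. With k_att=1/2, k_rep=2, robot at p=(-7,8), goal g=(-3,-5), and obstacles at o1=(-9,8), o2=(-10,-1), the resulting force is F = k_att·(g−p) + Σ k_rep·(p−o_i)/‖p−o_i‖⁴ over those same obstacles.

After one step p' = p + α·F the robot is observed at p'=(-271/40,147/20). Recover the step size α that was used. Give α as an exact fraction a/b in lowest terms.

F_att = 1/2·(g−p) = 1/2·(4,-13) = (2.0000,-6.5000)
o1: d²=4 ≤ ρ²=33; F_rep = 2·(2,0)/4² = (0.2500,0.0000)
o2: d²=90 > ρ²=33 → inactive
F = F_att + ΣF_rep = (2.2500,-6.5000)
Δp = p'−p = (0.2250,-0.6500); α = Δx/Fx = (9/40) / (9/4) = 1/10
check: Δy/Fy = (-13/20) / (-13/2) = 1/10 ✓

α = 1/10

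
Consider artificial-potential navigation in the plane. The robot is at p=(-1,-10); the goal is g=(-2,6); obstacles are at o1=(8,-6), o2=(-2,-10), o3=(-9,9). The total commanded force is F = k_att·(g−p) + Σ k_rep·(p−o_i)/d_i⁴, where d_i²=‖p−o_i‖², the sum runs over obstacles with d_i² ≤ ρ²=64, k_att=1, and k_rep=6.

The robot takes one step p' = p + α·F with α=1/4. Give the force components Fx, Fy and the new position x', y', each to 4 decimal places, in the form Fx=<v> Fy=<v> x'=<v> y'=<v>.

F_att = 1·(g−p) = 1·(-1,16) = (-1.0000,16.0000)
o1: d²=97 > ρ²=64 → inactive
o2: d²=1 ≤ ρ²=64; F_rep = 6·(1,0)/1² = (6.0000,0.0000)
o3: d²=425 > ρ²=64 → inactive
F = F_att + ΣF_rep = (5.0000,16.0000)
p' = p + 1/4·F = (0.2500,-6.0000)

Fx=5.0000 Fy=16.0000 x'=0.2500 y'=-6.0000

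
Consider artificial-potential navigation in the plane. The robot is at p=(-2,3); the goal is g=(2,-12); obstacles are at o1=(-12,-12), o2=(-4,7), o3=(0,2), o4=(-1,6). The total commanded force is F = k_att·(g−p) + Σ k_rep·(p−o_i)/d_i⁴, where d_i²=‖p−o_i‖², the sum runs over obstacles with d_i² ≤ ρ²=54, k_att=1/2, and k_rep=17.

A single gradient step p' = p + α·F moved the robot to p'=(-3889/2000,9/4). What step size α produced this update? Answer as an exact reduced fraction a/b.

α = 1/10

F_att = 1/2·(g−p) = 1/2·(4,-15) = (2.0000,-7.5000)
o1: d²=325 > ρ²=54 → inactive
o2: d²=20 ≤ ρ²=54; F_rep = 17·(2,-4)/20² = (0.0850,-0.1700)
o3: d²=5 ≤ ρ²=54; F_rep = 17·(-2,1)/5² = (-1.3600,0.6800)
o4: d²=10 ≤ ρ²=54; F_rep = 17·(-1,-3)/10² = (-0.1700,-0.5100)
F = F_att + ΣF_rep = (0.5550,-7.5000)
Δp = p'−p = (0.0555,-0.7500); α = Δx/Fx = (111/2000) / (111/200) = 1/10
check: Δy/Fy = (-3/4) / (-15/2) = 1/10 ✓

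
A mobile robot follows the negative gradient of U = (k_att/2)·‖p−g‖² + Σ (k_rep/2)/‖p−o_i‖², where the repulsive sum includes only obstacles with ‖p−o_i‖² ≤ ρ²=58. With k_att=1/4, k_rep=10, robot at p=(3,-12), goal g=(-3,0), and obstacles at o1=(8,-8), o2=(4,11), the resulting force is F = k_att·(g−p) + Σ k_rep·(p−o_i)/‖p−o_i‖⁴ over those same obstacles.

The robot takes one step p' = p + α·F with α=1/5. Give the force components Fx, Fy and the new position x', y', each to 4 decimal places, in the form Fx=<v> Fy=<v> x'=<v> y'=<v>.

Fx=-1.5297 Fy=2.9762 x'=2.6941 y'=-11.4048

F_att = 1/4·(g−p) = 1/4·(-6,12) = (-1.5000,3.0000)
o1: d²=41 ≤ ρ²=58; F_rep = 10·(-5,-4)/41² = (-0.0297,-0.0238)
o2: d²=530 > ρ²=58 → inactive
F = F_att + ΣF_rep = (-1.5297,2.9762)
p' = p + 1/5·F = (2.6941,-11.4048)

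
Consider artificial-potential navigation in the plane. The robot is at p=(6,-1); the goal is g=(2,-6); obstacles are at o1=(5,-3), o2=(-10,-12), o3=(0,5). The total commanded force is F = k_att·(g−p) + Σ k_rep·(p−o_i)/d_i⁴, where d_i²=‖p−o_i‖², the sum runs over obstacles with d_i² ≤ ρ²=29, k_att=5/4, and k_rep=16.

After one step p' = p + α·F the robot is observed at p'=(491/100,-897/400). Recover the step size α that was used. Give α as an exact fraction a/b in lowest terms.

α = 1/4

F_att = 5/4·(g−p) = 5/4·(-4,-5) = (-5.0000,-6.2500)
o1: d²=5 ≤ ρ²=29; F_rep = 16·(1,2)/5² = (0.6400,1.2800)
o2: d²=377 > ρ²=29 → inactive
o3: d²=72 > ρ²=29 → inactive
F = F_att + ΣF_rep = (-4.3600,-4.9700)
Δp = p'−p = (-1.0900,-1.2425); α = Δx/Fx = (-109/100) / (-109/25) = 1/4
check: Δy/Fy = (-497/400) / (-497/100) = 1/4 ✓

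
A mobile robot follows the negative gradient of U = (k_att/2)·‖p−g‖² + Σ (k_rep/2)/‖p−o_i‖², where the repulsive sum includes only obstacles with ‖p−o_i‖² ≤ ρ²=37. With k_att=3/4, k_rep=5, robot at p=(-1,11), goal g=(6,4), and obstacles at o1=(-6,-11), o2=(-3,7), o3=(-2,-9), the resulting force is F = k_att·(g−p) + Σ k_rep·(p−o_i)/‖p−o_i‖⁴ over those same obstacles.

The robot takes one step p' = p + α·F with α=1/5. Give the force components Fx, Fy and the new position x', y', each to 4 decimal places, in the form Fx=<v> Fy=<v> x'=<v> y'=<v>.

F_att = 3/4·(g−p) = 3/4·(7,-7) = (5.2500,-5.2500)
o1: d²=509 > ρ²=37 → inactive
o2: d²=20 ≤ ρ²=37; F_rep = 5·(2,4)/20² = (0.0250,0.0500)
o3: d²=401 > ρ²=37 → inactive
F = F_att + ΣF_rep = (5.2750,-5.2000)
p' = p + 1/5·F = (0.0550,9.9600)

Fx=5.2750 Fy=-5.2000 x'=0.0550 y'=9.9600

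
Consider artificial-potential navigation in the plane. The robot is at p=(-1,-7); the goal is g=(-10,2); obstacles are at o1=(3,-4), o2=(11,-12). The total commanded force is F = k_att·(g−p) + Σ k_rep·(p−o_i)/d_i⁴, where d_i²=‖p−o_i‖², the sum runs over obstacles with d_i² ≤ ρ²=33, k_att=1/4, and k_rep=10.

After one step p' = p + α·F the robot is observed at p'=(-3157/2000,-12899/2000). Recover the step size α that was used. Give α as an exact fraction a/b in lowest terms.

F_att = 1/4·(g−p) = 1/4·(-9,9) = (-2.2500,2.2500)
o1: d²=25 ≤ ρ²=33; F_rep = 10·(-4,-3)/25² = (-0.0640,-0.0480)
o2: d²=169 > ρ²=33 → inactive
F = F_att + ΣF_rep = (-2.3140,2.2020)
Δp = p'−p = (-0.5785,0.5505); α = Δx/Fx = (-1157/2000) / (-1157/500) = 1/4
check: Δy/Fy = (1101/2000) / (1101/500) = 1/4 ✓

α = 1/4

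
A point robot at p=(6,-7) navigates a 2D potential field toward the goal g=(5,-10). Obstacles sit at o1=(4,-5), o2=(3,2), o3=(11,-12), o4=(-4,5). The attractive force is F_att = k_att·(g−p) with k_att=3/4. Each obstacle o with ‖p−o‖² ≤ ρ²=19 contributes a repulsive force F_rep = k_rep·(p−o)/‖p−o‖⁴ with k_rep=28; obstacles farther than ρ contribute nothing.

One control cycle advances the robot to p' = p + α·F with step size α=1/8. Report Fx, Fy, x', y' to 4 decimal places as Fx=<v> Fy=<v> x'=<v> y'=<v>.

Fx=0.1250 Fy=-3.1250 x'=6.0156 y'=-7.3906

F_att = 3/4·(g−p) = 3/4·(-1,-3) = (-0.7500,-2.2500)
o1: d²=8 ≤ ρ²=19; F_rep = 28·(2,-2)/8² = (0.8750,-0.8750)
o2: d²=90 > ρ²=19 → inactive
o3: d²=50 > ρ²=19 → inactive
o4: d²=244 > ρ²=19 → inactive
F = F_att + ΣF_rep = (0.1250,-3.1250)
p' = p + 1/8·F = (6.0156,-7.3906)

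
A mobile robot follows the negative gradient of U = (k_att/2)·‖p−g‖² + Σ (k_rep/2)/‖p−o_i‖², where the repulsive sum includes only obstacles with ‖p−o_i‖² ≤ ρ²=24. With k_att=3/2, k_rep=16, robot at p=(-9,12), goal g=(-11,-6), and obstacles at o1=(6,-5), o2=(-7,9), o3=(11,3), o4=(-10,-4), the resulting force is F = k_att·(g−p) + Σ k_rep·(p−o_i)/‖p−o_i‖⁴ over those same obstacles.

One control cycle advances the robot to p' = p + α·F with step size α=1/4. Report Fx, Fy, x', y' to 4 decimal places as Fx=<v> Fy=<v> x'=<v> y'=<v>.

Fx=-3.1893 Fy=-26.7160 x'=-9.7973 y'=5.3210

F_att = 3/2·(g−p) = 3/2·(-2,-18) = (-3.0000,-27.0000)
o1: d²=514 > ρ²=24 → inactive
o2: d²=13 ≤ ρ²=24; F_rep = 16·(-2,3)/13² = (-0.1893,0.2840)
o3: d²=481 > ρ²=24 → inactive
o4: d²=257 > ρ²=24 → inactive
F = F_att + ΣF_rep = (-3.1893,-26.7160)
p' = p + 1/4·F = (-9.7973,5.3210)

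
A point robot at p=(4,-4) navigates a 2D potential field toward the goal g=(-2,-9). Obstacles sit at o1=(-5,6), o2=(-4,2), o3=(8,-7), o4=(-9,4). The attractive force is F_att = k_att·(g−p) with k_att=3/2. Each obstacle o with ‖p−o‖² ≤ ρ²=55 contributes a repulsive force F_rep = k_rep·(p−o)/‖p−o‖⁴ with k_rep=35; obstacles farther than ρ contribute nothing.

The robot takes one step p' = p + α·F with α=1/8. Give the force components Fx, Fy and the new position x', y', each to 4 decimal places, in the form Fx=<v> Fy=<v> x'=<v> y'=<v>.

F_att = 3/2·(g−p) = 3/2·(-6,-5) = (-9.0000,-7.5000)
o1: d²=181 > ρ²=55 → inactive
o2: d²=100 > ρ²=55 → inactive
o3: d²=25 ≤ ρ²=55; F_rep = 35·(-4,3)/25² = (-0.2240,0.1680)
o4: d²=233 > ρ²=55 → inactive
F = F_att + ΣF_rep = (-9.2240,-7.3320)
p' = p + 1/8·F = (2.8470,-4.9165)

Fx=-9.2240 Fy=-7.3320 x'=2.8470 y'=-4.9165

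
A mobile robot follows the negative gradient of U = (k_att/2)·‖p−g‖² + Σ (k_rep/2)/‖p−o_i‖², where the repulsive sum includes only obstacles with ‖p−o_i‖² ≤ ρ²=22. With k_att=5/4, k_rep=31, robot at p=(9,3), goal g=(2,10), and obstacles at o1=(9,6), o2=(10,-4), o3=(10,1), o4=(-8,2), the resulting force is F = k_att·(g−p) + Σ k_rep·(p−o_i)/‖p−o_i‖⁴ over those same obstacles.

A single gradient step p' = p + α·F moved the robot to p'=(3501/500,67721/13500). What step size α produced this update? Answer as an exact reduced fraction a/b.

α = 1/5

F_att = 5/4·(g−p) = 5/4·(-7,7) = (-8.7500,8.7500)
o1: d²=9 ≤ ρ²=22; F_rep = 31·(0,-3)/9² = (0.0000,-1.1481)
o2: d²=50 > ρ²=22 → inactive
o3: d²=5 ≤ ρ²=22; F_rep = 31·(-1,2)/5² = (-1.2400,2.4800)
o4: d²=290 > ρ²=22 → inactive
F = F_att + ΣF_rep = (-9.9900,10.0819)
Δp = p'−p = (-1.9980,2.0164); α = Δx/Fx = (-999/500) / (-999/100) = 1/5
check: Δy/Fy = (27221/13500) / (27221/2700) = 1/5 ✓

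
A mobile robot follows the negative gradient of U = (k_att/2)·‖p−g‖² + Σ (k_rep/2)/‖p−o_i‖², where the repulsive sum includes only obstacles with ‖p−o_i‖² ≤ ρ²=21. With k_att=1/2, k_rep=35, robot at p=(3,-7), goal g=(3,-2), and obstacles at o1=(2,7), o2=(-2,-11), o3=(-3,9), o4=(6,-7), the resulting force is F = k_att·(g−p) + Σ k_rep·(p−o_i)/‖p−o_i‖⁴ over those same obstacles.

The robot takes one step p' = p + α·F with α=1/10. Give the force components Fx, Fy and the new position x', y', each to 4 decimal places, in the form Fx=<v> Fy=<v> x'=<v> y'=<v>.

F_att = 1/2·(g−p) = 1/2·(0,5) = (0.0000,2.5000)
o1: d²=197 > ρ²=21 → inactive
o2: d²=41 > ρ²=21 → inactive
o3: d²=292 > ρ²=21 → inactive
o4: d²=9 ≤ ρ²=21; F_rep = 35·(-3,0)/9² = (-1.2963,0.0000)
F = F_att + ΣF_rep = (-1.2963,2.5000)
p' = p + 1/10·F = (2.8704,-6.7500)

Fx=-1.2963 Fy=2.5000 x'=2.8704 y'=-6.7500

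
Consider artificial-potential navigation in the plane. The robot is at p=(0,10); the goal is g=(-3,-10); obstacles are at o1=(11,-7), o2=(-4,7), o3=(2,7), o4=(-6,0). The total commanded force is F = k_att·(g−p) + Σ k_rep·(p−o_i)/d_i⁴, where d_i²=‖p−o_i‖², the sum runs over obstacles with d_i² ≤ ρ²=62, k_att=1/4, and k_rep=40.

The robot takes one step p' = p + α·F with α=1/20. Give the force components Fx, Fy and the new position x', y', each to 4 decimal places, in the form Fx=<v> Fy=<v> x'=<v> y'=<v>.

F_att = 1/4·(g−p) = 1/4·(-3,-20) = (-0.7500,-5.0000)
o1: d²=410 > ρ²=62 → inactive
o2: d²=25 ≤ ρ²=62; F_rep = 40·(4,3)/25² = (0.2560,0.1920)
o3: d²=13 ≤ ρ²=62; F_rep = 40·(-2,3)/13² = (-0.4734,0.7101)
o4: d²=136 > ρ²=62 → inactive
F = F_att + ΣF_rep = (-0.9674,-4.0979)
p' = p + 1/20·F = (-0.0484,9.7951)

Fx=-0.9674 Fy=-4.0979 x'=-0.0484 y'=9.7951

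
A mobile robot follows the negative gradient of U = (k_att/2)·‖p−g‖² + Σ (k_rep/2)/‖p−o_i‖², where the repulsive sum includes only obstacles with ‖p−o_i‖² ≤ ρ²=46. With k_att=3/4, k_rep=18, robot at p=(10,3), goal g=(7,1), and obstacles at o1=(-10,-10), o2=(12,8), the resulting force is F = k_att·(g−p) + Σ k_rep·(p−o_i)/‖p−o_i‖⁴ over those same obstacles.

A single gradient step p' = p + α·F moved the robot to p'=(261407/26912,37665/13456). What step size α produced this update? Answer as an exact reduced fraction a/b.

F_att = 3/4·(g−p) = 3/4·(-3,-2) = (-2.2500,-1.5000)
o1: d²=569 > ρ²=46 → inactive
o2: d²=29 ≤ ρ²=46; F_rep = 18·(-2,-5)/29² = (-0.0428,-0.1070)
F = F_att + ΣF_rep = (-2.2928,-1.6070)
Δp = p'−p = (-0.2866,-0.2009); α = Δx/Fx = (-7713/26912) / (-7713/3364) = 1/8
check: Δy/Fy = (-2703/13456) / (-2703/1682) = 1/8 ✓

α = 1/8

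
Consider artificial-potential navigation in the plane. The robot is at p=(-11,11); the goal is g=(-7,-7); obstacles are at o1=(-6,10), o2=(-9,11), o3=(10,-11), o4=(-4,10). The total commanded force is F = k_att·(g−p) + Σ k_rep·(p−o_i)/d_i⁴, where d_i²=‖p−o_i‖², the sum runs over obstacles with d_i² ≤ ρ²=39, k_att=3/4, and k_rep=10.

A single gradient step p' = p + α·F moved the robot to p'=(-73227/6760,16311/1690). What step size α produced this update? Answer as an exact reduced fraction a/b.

α = 1/10

F_att = 3/4·(g−p) = 3/4·(4,-18) = (3.0000,-13.5000)
o1: d²=26 ≤ ρ²=39; F_rep = 10·(-5,1)/26² = (-0.0740,0.0148)
o2: d²=4 ≤ ρ²=39; F_rep = 10·(-2,0)/4² = (-1.2500,0.0000)
o3: d²=925 > ρ²=39 → inactive
o4: d²=50 > ρ²=39 → inactive
F = F_att + ΣF_rep = (1.6760,-13.4852)
Δp = p'−p = (0.1676,-1.3485); α = Δx/Fx = (1133/6760) / (1133/676) = 1/10
check: Δy/Fy = (-2279/1690) / (-2279/169) = 1/10 ✓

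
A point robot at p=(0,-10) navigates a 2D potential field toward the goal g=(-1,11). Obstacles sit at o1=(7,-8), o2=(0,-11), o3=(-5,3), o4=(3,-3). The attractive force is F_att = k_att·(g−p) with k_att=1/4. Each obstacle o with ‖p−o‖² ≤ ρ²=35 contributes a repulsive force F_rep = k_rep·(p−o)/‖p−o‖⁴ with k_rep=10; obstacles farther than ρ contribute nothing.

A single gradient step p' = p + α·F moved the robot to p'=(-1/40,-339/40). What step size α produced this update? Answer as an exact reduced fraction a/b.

α = 1/10

F_att = 1/4·(g−p) = 1/4·(-1,21) = (-0.2500,5.2500)
o1: d²=53 > ρ²=35 → inactive
o2: d²=1 ≤ ρ²=35; F_rep = 10·(0,1)/1² = (0.0000,10.0000)
o3: d²=194 > ρ²=35 → inactive
o4: d²=58 > ρ²=35 → inactive
F = F_att + ΣF_rep = (-0.2500,15.2500)
Δp = p'−p = (-0.0250,1.5250); α = Δx/Fx = (-1/40) / (-1/4) = 1/10
check: Δy/Fy = (61/40) / (61/4) = 1/10 ✓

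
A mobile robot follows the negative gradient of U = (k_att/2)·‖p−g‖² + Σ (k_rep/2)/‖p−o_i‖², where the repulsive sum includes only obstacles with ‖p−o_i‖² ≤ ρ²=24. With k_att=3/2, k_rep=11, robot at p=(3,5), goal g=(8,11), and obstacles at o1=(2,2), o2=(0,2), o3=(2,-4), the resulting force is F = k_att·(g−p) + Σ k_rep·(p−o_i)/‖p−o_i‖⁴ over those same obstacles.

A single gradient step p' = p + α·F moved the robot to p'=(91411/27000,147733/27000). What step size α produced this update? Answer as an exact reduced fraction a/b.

F_att = 3/2·(g−p) = 3/2·(5,6) = (7.5000,9.0000)
o1: d²=10 ≤ ρ²=24; F_rep = 11·(1,3)/10² = (0.1100,0.3300)
o2: d²=18 ≤ ρ²=24; F_rep = 11·(3,3)/18² = (0.1019,0.1019)
o3: d²=82 > ρ²=24 → inactive
F = F_att + ΣF_rep = (7.7119,9.4319)
Δp = p'−p = (0.3856,0.4716); α = Δx/Fx = (10411/27000) / (10411/1350) = 1/20
check: Δy/Fy = (12733/27000) / (12733/1350) = 1/20 ✓

α = 1/20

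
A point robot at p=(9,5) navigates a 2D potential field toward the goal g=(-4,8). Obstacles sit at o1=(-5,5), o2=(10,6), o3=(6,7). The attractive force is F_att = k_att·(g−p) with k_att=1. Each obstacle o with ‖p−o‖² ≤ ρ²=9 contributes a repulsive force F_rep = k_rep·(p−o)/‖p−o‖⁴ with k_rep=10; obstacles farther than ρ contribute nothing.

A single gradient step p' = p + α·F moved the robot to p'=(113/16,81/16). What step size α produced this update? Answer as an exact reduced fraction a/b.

F_att = 1·(g−p) = 1·(-13,3) = (-13.0000,3.0000)
o1: d²=196 > ρ²=9 → inactive
o2: d²=2 ≤ ρ²=9; F_rep = 10·(-1,-1)/2² = (-2.5000,-2.5000)
o3: d²=13 > ρ²=9 → inactive
F = F_att + ΣF_rep = (-15.5000,0.5000)
Δp = p'−p = (-1.9375,0.0625); α = Δx/Fx = (-31/16) / (-31/2) = 1/8
check: Δy/Fy = (1/16) / (1/2) = 1/8 ✓

α = 1/8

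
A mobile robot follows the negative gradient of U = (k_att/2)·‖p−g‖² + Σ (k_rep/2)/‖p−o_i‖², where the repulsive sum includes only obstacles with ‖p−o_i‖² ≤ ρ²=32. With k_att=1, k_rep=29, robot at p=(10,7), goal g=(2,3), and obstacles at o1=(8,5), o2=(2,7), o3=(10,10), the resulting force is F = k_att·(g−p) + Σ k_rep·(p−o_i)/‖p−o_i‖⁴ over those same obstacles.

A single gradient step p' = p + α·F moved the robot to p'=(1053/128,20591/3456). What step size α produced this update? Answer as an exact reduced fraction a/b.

F_att = 1·(g−p) = 1·(-8,-4) = (-8.0000,-4.0000)
o1: d²=8 ≤ ρ²=32; F_rep = 29·(2,2)/8² = (0.9062,0.9062)
o2: d²=64 > ρ²=32 → inactive
o3: d²=9 ≤ ρ²=32; F_rep = 29·(0,-3)/9² = (0.0000,-1.0741)
F = F_att + ΣF_rep = (-7.0938,-4.1678)
Δp = p'−p = (-1.7734,-1.0420); α = Δx/Fx = (-227/128) / (-227/32) = 1/4
check: Δy/Fy = (-3601/3456) / (-3601/864) = 1/4 ✓

α = 1/4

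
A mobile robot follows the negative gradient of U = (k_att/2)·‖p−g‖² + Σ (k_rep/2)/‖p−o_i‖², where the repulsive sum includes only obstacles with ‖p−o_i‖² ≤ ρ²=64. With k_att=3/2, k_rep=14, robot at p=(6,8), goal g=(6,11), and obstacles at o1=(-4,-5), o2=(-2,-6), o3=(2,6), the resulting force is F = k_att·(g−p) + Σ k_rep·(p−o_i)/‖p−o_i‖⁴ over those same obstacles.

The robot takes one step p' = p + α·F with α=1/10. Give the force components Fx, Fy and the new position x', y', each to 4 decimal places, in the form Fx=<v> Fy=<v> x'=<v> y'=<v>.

F_att = 3/2·(g−p) = 3/2·(0,3) = (0.0000,4.5000)
o1: d²=269 > ρ²=64 → inactive
o2: d²=260 > ρ²=64 → inactive
o3: d²=20 ≤ ρ²=64; F_rep = 14·(4,2)/20² = (0.1400,0.0700)
F = F_att + ΣF_rep = (0.1400,4.5700)
p' = p + 1/10·F = (6.0140,8.4570)

Fx=0.1400 Fy=4.5700 x'=6.0140 y'=8.4570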